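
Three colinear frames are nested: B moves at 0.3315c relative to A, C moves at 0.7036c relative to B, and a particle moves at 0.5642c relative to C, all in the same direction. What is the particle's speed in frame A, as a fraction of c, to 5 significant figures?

u ≈ 0.95248c

Compose boost 2: (0.7036 + 0.3315)/(1 + 0.7036×0.3315) = 1.0351/1.233243 = 0.8393315
Compose boost 3: (0.5642 + 0.8393315)/(1 + 0.5642×0.8393315) = 1.403531/1.473551 = 0.95248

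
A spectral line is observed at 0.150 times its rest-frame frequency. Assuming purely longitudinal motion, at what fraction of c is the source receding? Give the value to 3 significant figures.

f_obs/f_src = √((1−β)/(1+β)) = 0.150  ⇒  (1−β)/(1+β) = 0.022500
β = |1 − D²|/(1 + D²) = |1 − 0.022500|/(1 + 0.022500) = 0.956

β ≈ 0.956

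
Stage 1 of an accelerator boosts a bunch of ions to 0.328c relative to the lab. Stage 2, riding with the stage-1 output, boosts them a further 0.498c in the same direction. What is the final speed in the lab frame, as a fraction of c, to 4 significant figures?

Compose boost 2: (0.498 + 0.328)/(1 + 0.498×0.328) = 0.8260/1.16334 = 0.7100

u ≈ 0.7100c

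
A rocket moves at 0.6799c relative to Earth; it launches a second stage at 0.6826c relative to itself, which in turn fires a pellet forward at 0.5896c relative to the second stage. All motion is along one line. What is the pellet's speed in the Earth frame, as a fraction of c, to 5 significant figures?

Compose boost 2: (0.6826 + 0.6799)/(1 + 0.6826×0.6799) = 1.3625/1.464100 = 0.9306060
Compose boost 3: (0.5896 + 0.9306060)/(1 + 0.5896×0.9306060) = 1.520206/1.548685 = 0.98161

u ≈ 0.98161c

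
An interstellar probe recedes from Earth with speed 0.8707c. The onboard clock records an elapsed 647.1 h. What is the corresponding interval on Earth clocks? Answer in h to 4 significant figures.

Δt ≈ 1316 h

γ = 1/√(1 − 0.8707²) = 2.03329
Time dilation: Δt = γτ₀ = 2.03329 × 647.1 h = 1316 h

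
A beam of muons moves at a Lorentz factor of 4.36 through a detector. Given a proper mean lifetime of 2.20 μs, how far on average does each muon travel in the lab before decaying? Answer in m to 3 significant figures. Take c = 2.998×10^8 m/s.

β = √(1 − 1/γ²) = √(1 − 1/4.36²) = 0.97334
Dilated lifetime: Δt = γτ₀ = 4.36 × 2.20 μs = 9.5920 μs
d = vΔt = 0.97334c × 9.5920 μs = 2.9181×10^8 m/s × 9.5920×10^-6 s = 2800 m

d ≈ 2800 m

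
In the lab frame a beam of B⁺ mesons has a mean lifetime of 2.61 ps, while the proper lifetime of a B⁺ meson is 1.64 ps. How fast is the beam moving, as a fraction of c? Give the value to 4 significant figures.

γ = Δt/τ₀ = 2.61/1.64 = 1.59146
β = √(1 − 1/γ²) = √(1 − 1/1.59146²) = 0.7779

β ≈ 0.7779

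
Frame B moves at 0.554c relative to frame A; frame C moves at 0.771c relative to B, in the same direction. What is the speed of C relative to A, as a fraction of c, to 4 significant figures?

Compose boost 2: (0.771 + 0.554)/(1 + 0.771×0.554) = 1.325/1.42713 = 0.9284

u ≈ 0.9284c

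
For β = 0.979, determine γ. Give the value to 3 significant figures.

γ = 1/√(1 − β²) = 1/√(1 − 0.979²) = 1/√(0.041559) = 4.91

γ ≈ 4.91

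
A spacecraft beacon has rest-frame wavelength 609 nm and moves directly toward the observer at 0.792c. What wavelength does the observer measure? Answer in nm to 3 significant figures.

Relativistic Doppler: λ_obs = λ_src √((1−β)/(1+β))
= 609 × √(0.20800/1.7920) = 609 × 0.34069 = 207 nm

λ_obs ≈ 207 nm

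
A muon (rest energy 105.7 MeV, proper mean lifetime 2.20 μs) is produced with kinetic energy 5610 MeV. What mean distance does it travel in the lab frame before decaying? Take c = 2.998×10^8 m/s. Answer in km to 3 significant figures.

d ≈ 35.7 km

γ = 1 + K/(m₀c²) = 1 + 5610/105.7 = 54.075
β = √(1 − 1/γ²) = 0.99983
Dilated lifetime: γτ₀ = 54.075 × 2.20 μs = 118.96 μs
d = βc·γτ₀ = 0.99983 × (2.998×10^8 m/s) × 0.00011896 s = 35.7 km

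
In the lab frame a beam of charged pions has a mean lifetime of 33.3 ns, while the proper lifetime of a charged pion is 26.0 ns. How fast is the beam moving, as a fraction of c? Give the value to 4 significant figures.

β ≈ 0.6248

γ = Δt/τ₀ = 33.3/26.0 = 1.28077
β = √(1 − 1/γ²) = √(1 − 1/1.28077²) = 0.6248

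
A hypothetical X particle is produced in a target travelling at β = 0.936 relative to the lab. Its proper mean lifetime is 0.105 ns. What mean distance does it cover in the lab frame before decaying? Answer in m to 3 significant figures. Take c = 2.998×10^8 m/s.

γ = 1/√(1 − 0.936²) = 2.8409
Dilated lifetime: Δt = γτ₀ = 2.8409 × 0.105 ns = 0.29830 ns
d = vΔt = 0.936c × 0.29830 ns = 2.8061×10^8 m/s × 2.9830×10^-10 s = 0.0837 m

d ≈ 0.0837 m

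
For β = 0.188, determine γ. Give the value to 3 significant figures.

γ = 1/√(1 − β²) = 1/√(1 − 0.188²) = 1/√(0.96466) = 1.02

γ ≈ 1.02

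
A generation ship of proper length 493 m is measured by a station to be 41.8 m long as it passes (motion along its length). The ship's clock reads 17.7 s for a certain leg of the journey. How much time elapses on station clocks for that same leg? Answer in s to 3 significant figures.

Length contraction ⇒ γ = L₀/L = 493/41.8 = 11.794
Time dilation: Δt = γτ₀ = 11.794 × 17.7 s = 209 s

Δt ≈ 209 s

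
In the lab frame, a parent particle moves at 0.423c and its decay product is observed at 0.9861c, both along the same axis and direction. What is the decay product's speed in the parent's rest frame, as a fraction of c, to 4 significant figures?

Inverse velocity addition: u' = (u − v)/(1 − uv/c²)
= (0.9861 − 0.423)/(1 − 0.9861×0.423) = 0.5631/0.582880 = 0.9661

u' ≈ 0.9661c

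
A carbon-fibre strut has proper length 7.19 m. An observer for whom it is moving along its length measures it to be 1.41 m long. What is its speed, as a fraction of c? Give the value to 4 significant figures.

γ = L₀/L = 7.19/1.41 = 5.09929
β = √(1 − 1/γ²) = 0.9806

β ≈ 0.9806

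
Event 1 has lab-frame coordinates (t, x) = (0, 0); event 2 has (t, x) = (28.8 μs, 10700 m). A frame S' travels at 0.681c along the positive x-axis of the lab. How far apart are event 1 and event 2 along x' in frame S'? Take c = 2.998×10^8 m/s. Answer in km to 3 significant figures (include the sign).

Δx' ≈ 6.58 km

γ = 1/√(1 − 0.681²) = 1.3656
Δx' = γ(Δx − vΔt) = 1.3656 × (10700 m − 0.681×(2.998×10^8 m/s)×28.8×10^-6 s)
= 1.3656 × (4820.1 m) = 6.58 km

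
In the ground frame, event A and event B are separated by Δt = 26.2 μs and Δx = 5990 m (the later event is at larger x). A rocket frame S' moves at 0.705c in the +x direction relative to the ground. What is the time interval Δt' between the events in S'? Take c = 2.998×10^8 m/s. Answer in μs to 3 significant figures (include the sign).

γ = 1/√(1 − 0.705²) = 1.4100
Δt' = γ(Δt − vΔx/c²) = 1.4100 × (26.2 μs − 0.705×5990 m / (2.998×10^8 m/s))
= 1.4100 × (12.114 μs) = 17.1 μs

Δt' ≈ 17.1 μs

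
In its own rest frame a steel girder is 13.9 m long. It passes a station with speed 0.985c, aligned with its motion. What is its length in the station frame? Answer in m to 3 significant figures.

γ = 1/√(1 − 0.985²) = 5.7953
Length contraction: L = L₀/γ = 13.9/5.7953 = 2.40 m

L ≈ 2.40 m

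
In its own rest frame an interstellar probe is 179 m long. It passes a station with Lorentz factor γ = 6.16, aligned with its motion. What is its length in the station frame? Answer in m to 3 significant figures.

L ≈ 29.1 m

γ = 6.16 (given)
Length contraction: L = L₀/γ = 179/6.16 = 29.1 m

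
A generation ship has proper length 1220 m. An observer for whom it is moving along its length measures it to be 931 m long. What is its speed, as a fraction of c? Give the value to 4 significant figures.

γ = L₀/L = 1220/931 = 1.31042
β = √(1 − 1/γ²) = 0.6463

β ≈ 0.6463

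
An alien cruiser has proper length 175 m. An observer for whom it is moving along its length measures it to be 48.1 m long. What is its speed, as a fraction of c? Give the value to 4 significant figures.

β ≈ 0.9615

γ = L₀/L = 175/48.1 = 3.63825
β = √(1 − 1/γ²) = 0.9615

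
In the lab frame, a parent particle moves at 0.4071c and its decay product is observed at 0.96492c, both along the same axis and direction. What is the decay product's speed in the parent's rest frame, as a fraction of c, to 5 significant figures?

u' ≈ 0.91870c

Inverse velocity addition: u' = (u − v)/(1 − uv/c²)
= (0.96492 − 0.4071)/(1 − 0.96492×0.4071) = 0.55782/0.6071811 = 0.91870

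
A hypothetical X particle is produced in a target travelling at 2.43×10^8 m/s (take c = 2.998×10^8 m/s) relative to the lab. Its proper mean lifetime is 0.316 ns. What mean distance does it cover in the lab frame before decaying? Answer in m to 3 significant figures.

d ≈ 0.131 m

β = v/c = 2.43×10^8 / 2.998×10^8 = 0.81054
γ = 1/√(1 − 0.81054²) = 1.7074
Dilated lifetime: Δt = γτ₀ = 1.7074 × 0.316 ns = 0.53954 ns
d = vΔt = 0.81054c × 0.53954 ns = 2.4300×10^8 m/s × 5.3954×10^-10 s = 0.131 m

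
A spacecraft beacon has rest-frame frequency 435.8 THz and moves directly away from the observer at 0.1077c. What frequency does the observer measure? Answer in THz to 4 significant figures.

f_obs ≈ 391.1 THz

Relativistic Doppler: f_obs = f_src √((1−β)/(1+β))
= 435.8 × √(0.892300/1.10770) = 435.8 × 0.897520 = 391.1 THz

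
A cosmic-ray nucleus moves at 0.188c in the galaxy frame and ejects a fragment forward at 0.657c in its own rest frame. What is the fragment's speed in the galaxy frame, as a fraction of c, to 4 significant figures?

u ≈ 0.7521c

Compose boost 2: (0.657 + 0.188)/(1 + 0.657×0.188) = 0.8450/1.12352 = 0.7521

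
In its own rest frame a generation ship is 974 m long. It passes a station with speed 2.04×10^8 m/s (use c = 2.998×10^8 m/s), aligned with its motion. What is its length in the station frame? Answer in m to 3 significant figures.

L ≈ 714 m

β = v/c = 2.04×10^8 / 2.998×10^8 = 0.68045
γ = 1/√(1 − 0.68045²) = 1.3646
Length contraction: L = L₀/γ = 974/1.3646 = 714 m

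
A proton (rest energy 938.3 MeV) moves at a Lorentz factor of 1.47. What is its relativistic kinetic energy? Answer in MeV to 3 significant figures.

γ = 1.47 (given)
K = (γ − 1)m₀c² = (1.47 − 1) × 938.3 MeV = 0.47000 × 938.3 MeV = 441 MeV

K ≈ 441 MeV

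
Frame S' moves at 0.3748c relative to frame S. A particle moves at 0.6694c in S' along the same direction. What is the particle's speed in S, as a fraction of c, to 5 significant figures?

u ≈ 0.83476c

Relativistic velocity addition: u = (u' + v)/(1 + u'v/c²)
= (0.6694 + 0.3748)/(1 + 0.6694×0.3748) = 1.0442/1.250891 = 0.83476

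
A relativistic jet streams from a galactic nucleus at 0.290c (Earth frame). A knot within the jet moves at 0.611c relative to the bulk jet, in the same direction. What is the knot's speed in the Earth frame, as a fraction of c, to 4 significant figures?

u ≈ 0.7654c

Relativistic velocity addition: u = (u' + v)/(1 + u'v/c²)
= (0.611 + 0.290)/(1 + 0.611×0.290) = 0.9010/1.17719 = 0.7654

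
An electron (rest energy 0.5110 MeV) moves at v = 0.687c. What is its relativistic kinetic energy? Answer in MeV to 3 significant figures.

K ≈ 0.192 MeV

γ = 1/√(1 − 0.687²) = 1.3762
K = (γ − 1)m₀c² = (1.3762 − 1) × 0.5110 MeV = 0.37616 × 0.5110 MeV = 0.192 MeV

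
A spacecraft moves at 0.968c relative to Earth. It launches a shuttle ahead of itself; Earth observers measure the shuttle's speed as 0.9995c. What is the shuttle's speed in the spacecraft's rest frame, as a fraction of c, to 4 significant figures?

Inverse velocity addition: u' = (u − v)/(1 − uv/c²)
= (0.9995 − 0.968)/(1 − 0.9995×0.968) = 0.03150/0.0324840 = 0.9697

u' ≈ 0.9697c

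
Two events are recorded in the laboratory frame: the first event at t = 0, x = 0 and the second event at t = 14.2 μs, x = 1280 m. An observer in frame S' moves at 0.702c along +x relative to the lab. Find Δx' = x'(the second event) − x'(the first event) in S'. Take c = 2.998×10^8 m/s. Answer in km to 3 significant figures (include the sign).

γ = 1/√(1 − 0.702²) = 1.4041
Δx' = γ(Δx − vΔt) = 1.4041 × (1280 m − 0.702×(2.998×10^8 m/s)×14.2×10^-6 s)
= 1.4041 × (-1708.5 m) = -2.40 km

Δx' ≈ -2.40 km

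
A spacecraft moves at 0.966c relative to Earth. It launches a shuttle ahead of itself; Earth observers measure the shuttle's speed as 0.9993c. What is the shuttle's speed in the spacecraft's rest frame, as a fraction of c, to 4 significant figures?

u' ≈ 0.9603c

Inverse velocity addition: u' = (u − v)/(1 − uv/c²)
= (0.9993 − 0.966)/(1 − 0.9993×0.966) = 0.03330/0.0346762 = 0.9603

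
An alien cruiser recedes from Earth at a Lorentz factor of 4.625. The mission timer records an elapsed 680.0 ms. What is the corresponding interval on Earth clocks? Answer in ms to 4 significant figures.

γ = 4.625 (given)
Time dilation: Δt = γτ₀ = 4.625 × 680.0 ms = 3145 ms

Δt ≈ 3145 ms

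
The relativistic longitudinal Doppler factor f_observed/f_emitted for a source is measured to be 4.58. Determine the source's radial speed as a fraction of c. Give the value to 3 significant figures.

β ≈ 0.909

f_obs/f_src = √((1+β)/(1−β)) = 4.58  ⇒  (1+β)/(1−β) = 20.976
β = |1 − D²|/(1 + D²) = |1 − 20.976|/(1 + 20.976) = 0.909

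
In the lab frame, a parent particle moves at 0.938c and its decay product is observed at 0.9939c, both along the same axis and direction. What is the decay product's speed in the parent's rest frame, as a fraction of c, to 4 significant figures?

u' ≈ 0.8254c

Inverse velocity addition: u' = (u − v)/(1 − uv/c²)
= (0.9939 − 0.938)/(1 − 0.9939×0.938) = 0.05590/0.0677218 = 0.8254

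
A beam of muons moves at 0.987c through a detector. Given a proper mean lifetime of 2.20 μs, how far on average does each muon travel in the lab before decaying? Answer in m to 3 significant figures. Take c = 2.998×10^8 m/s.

γ = 1/√(1 − 0.987²) = 6.2220
Dilated lifetime: Δt = γτ₀ = 6.2220 × 2.20 μs = 13.688 μs
d = vΔt = 0.987c × 13.688 μs = 2.9590×10^8 m/s × 1.3688×10^-5 s = 4050 m

d ≈ 4050 m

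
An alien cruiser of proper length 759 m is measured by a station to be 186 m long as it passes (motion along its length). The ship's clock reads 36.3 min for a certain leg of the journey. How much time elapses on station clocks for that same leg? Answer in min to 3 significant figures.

Length contraction ⇒ γ = L₀/L = 759/186 = 4.0806
Time dilation: Δt = γτ₀ = 4.0806 × 36.3 min = 148 min

Δt ≈ 148 min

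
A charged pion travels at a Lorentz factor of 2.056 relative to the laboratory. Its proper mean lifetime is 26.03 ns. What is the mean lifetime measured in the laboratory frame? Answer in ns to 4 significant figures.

γ = 2.056 (given)
Time dilation: Δt = γτ₀ = 2.056 × 26.03 ns = 53.52 ns

Δt ≈ 53.52 ns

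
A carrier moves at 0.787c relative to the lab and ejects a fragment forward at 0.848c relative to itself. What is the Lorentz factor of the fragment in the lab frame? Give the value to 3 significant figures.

γ ≈ 5.10

u_lab = (0.848 + 0.787)/(1 + 0.848×0.787) = 1.635/1.66738 = 0.980583
γ = 1/√(1 − 0.980583²) = 5.10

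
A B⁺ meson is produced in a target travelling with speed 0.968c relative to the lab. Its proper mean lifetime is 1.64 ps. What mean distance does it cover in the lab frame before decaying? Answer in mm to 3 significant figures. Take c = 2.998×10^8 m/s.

d ≈ 1.90 mm

γ = 1/√(1 − 0.968²) = 3.9849
Dilated lifetime: Δt = γτ₀ = 3.9849 × 1.64 ps = 6.5352 ps
d = vΔt = 0.968c × 6.5352 ps = 2.9021×10^8 m/s × 6.5352×10^-12 s = 1.90 mm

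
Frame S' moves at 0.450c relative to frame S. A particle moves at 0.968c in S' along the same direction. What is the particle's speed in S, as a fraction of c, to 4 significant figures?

Relativistic velocity addition: u = (u' + v)/(1 + u'v/c²)
= (0.968 + 0.450)/(1 + 0.968×0.450) = 1.418/1.43560 = 0.9877

u ≈ 0.9877c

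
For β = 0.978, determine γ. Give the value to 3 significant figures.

γ ≈ 4.79

γ = 1/√(1 − β²) = 1/√(1 − 0.978²) = 1/√(0.043516) = 4.79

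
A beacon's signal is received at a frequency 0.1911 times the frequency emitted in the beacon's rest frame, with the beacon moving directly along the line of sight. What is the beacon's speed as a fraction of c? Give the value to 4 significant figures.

β ≈ 0.9295

f_obs/f_src = √((1−β)/(1+β)) = 0.1911  ⇒  (1−β)/(1+β) = 0.0365192
β = |1 − D²|/(1 + D²) = |1 − 0.0365192|/(1 + 0.0365192) = 0.9295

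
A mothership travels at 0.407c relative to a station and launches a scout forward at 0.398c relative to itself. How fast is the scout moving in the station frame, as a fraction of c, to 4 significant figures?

Compose boost 2: (0.398 + 0.407)/(1 + 0.398×0.407) = 0.8050/1.16199 = 0.6928

u ≈ 0.6928c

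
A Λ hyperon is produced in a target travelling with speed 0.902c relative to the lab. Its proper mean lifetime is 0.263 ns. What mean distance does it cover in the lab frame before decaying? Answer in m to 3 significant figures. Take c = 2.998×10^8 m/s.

d ≈ 0.165 m

γ = 1/√(1 − 0.902²) = 2.3162
Dilated lifetime: Δt = γτ₀ = 2.3162 × 0.263 ns = 0.60917 ns
d = vΔt = 0.902c × 0.60917 ns = 2.7042×10^8 m/s × 6.0917×10^-10 s = 0.165 m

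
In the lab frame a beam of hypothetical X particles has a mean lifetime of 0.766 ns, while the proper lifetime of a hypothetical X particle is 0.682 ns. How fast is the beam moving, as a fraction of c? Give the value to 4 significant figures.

γ = Δt/τ₀ = 0.766/0.682 = 1.12317
β = √(1 − 1/γ²) = √(1 − 1/1.12317²) = 0.4553

β ≈ 0.4553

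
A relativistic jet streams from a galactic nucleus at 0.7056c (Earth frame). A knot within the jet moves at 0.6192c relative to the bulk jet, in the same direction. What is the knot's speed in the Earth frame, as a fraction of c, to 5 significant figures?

u ≈ 0.92198c

Relativistic velocity addition: u = (u' + v)/(1 + u'v/c²)
= (0.6192 + 0.7056)/(1 + 0.6192×0.7056) = 1.3248/1.436908 = 0.92198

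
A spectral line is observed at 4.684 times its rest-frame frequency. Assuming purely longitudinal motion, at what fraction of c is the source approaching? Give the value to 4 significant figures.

f_obs/f_src = √((1+β)/(1−β)) = 4.684  ⇒  (1+β)/(1−β) = 21.9399
β = |1 − D²|/(1 + D²) = |1 − 21.9399|/(1 + 21.9399) = 0.9128

β ≈ 0.9128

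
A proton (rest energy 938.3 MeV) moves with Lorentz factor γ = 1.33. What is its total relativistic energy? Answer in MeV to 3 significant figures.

γ = 1.33 (given)
E = γm₀c² = 1.33 × 938.3 MeV = 1250 MeV

E ≈ 1250 MeV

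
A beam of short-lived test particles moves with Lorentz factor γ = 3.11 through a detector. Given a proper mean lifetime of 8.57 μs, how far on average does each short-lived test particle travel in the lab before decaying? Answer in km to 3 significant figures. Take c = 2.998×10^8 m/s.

d ≈ 7.57 km

β = √(1 − 1/γ²) = √(1 − 1/3.11²) = 0.94689
Dilated lifetime: Δt = γτ₀ = 3.11 × 8.57 μs = 26.653 μs
d = vΔt = 0.94689c × 26.653 μs = 2.8388×10^8 m/s × 2.6653×10^-5 s = 7.57 km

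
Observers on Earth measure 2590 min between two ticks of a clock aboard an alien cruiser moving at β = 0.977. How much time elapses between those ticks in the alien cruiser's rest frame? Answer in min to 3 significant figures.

γ = 1/√(1 − 0.977²) = 4.6896
Proper time: τ₀ = Δt/γ = 2590/4.6896 = 552 min

τ₀ ≈ 552 min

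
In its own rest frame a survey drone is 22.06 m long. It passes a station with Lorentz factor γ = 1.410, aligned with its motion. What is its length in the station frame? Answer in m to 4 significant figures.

L ≈ 15.65 m

γ = 1.410 (given)
Length contraction: L = L₀/γ = 22.06/1.410 = 15.65 m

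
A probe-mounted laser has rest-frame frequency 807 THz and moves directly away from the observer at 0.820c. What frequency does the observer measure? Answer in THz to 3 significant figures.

f_obs ≈ 254 THz

Relativistic Doppler: f_obs = f_src √((1−β)/(1+β))
= 807 × √(0.18000/1.8200) = 807 × 0.31449 = 254 THz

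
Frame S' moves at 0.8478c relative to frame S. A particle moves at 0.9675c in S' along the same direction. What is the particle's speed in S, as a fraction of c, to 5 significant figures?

u ≈ 0.99728c

Relativistic velocity addition: u = (u' + v)/(1 + u'v/c²)
= (0.9675 + 0.8478)/(1 + 0.9675×0.8478) = 1.8153/1.820247 = 0.99728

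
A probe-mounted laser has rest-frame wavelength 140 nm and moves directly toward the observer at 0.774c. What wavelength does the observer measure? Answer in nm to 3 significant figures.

Relativistic Doppler: λ_obs = λ_src √((1−β)/(1+β))
= 140 × √(0.22600/1.7740) = 140 × 0.35693 = 50.0 nm

λ_obs ≈ 50.0 nm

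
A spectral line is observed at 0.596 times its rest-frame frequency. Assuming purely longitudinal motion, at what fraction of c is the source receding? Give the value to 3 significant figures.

f_obs/f_src = √((1−β)/(1+β)) = 0.596  ⇒  (1−β)/(1+β) = 0.35522
β = |1 − D²|/(1 + D²) = |1 − 0.35522|/(1 + 0.35522) = 0.476

β ≈ 0.476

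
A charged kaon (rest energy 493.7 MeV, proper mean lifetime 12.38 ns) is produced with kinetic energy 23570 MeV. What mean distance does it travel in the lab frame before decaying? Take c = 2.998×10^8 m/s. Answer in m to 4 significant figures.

γ = 1 + K/(m₀c²) = 1 + 23570/493.7 = 48.7415
β = √(1 − 1/γ²) = 0.999790
Dilated lifetime: γτ₀ = 48.7415 × 12.38 ns = 603.420 ns
d = βc·γτ₀ = 0.999790 × (2.998×10^8 m/s) × 6.03420×10^-7 s = 180.9 m

d ≈ 180.9 m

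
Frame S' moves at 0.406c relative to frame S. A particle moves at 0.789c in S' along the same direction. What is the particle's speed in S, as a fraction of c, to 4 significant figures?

Relativistic velocity addition: u = (u' + v)/(1 + u'v/c²)
= (0.789 + 0.406)/(1 + 0.789×0.406) = 1.195/1.32033 = 0.9051

u ≈ 0.9051c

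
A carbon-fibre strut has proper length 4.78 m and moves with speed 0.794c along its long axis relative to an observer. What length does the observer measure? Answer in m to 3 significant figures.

L ≈ 2.91 m

γ = 1/√(1 − 0.794²) = 1.6450
Length contraction: L = L₀/γ = 4.78/1.6450 = 2.91 m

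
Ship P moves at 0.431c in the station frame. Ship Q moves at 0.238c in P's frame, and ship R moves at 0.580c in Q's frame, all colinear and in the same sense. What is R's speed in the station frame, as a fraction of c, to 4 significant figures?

Compose boost 2: (0.238 + 0.431)/(1 + 0.238×0.431) = 0.6690/1.10258 = 0.606760
Compose boost 3: (0.580 + 0.606760)/(1 + 0.580×0.606760) = 1.18676/1.35192 = 0.8778

u ≈ 0.8778c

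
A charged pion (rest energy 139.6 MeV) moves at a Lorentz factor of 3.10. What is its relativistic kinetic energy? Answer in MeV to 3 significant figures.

K ≈ 293 MeV

γ = 3.10 (given)
K = (γ − 1)m₀c² = (3.10 − 1) × 139.6 MeV = 2.1000 × 139.6 MeV = 293 MeV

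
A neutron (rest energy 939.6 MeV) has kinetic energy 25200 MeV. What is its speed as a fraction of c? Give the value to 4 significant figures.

β ≈ 0.9994

γ = 1 + K/(m₀c²) = 1 + 25200/939.6 = 27.8199
β = √(1 − 1/γ²) = 0.9994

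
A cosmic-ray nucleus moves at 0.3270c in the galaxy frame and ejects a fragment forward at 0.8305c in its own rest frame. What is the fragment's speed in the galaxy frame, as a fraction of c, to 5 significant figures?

Compose boost 2: (0.8305 + 0.3270)/(1 + 0.8305×0.3270) = 1.1575/1.271574 = 0.91029

u ≈ 0.91029c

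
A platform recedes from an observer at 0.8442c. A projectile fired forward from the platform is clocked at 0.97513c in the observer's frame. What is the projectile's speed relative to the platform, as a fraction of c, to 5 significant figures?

Inverse velocity addition: u' = (u − v)/(1 − uv/c²)
= (0.97513 − 0.8442)/(1 − 0.97513×0.8442) = 0.13093/0.1767953 = 0.74057

u' ≈ 0.74057c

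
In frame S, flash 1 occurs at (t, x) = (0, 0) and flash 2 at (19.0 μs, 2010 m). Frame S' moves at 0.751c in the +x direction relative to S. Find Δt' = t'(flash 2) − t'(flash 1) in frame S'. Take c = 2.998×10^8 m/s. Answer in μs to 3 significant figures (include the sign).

γ = 1/√(1 − 0.751²) = 1.5145
Δt' = γ(Δt − vΔx/c²) = 1.5145 × (19.0 μs − 0.751×2010 m / (2.998×10^8 m/s))
= 1.5145 × (13.965 μs) = 21.1 μs

Δt' ≈ 21.1 μs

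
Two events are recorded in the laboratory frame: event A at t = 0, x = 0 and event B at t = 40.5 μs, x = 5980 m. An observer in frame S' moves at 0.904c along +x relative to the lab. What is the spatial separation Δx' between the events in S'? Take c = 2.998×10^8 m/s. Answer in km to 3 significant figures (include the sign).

γ = 1/√(1 − 0.904²) = 2.3390
Δx' = γ(Δx − vΔt) = 2.3390 × (5980 m − 0.904×(2.998×10^8 m/s)×40.5×10^-6 s)
= 2.3390 × (-4996.3 m) = -11.7 km

Δx' ≈ -11.7 km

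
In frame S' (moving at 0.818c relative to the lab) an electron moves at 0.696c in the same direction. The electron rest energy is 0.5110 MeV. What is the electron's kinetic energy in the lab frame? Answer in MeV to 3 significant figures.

K ≈ 1.43 MeV

u_lab = (0.696 + 0.818)/(1 + 0.696×0.818) = 0.964744
γ = 1/√(1 − 0.964744²) = 3.7995
K = (γ − 1)m₀c² = (3.7995 − 1) × 0.5110 = 2.7995 × 0.5110 = 1.43 MeV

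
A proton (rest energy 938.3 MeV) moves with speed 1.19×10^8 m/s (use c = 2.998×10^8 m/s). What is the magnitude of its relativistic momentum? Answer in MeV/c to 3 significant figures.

β = v/c = 1.19×10^8 / 2.998×10^8 = 0.39693
γ = 1/√(1 − 0.39693²) = 1.0895
p = γβm₀c = 1.0895 × 0.39693 × 938.3 MeV/c = 406 MeV/c

p ≈ 406 MeV/c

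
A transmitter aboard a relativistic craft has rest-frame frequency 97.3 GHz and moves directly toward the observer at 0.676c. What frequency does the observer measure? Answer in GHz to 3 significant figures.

Relativistic Doppler: f_obs = f_src √((1+β)/(1−β))
= 97.3 × √(1.6760/0.32400) = 97.3 × 2.2744 = 221 GHz

f_obs ≈ 221 GHz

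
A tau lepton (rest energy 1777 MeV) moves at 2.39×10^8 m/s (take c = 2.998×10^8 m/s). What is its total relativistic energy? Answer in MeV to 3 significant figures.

E ≈ 2940 MeV

β = v/c = 2.39×10^8 / 2.998×10^8 = 0.79720
γ = 1/√(1 − 0.79720²) = 1.6564
E = γm₀c² = 1.6564 × 1777 MeV = 2940 MeV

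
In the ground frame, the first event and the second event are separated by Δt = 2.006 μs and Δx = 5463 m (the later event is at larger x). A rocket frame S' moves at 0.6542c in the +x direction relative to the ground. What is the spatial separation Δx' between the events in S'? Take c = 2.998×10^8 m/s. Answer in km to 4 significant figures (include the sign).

Δx' ≈ 6.703 km

γ = 1/√(1 − 0.6542²) = 1.32219
Δx' = γ(Δx − vΔt) = 1.32219 × (5463 m − 0.6542×(2.998×10^8 m/s)×2.006×10^-6 s)
= 1.32219 × (5069.56 m) = 6.703 km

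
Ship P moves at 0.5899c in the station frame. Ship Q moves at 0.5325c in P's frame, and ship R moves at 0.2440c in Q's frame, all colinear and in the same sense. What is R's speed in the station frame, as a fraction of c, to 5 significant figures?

Compose boost 2: (0.5325 + 0.5899)/(1 + 0.5325×0.5899) = 1.1224/1.314122 = 0.8541066
Compose boost 3: (0.2440 + 0.8541066)/(1 + 0.2440×0.8541066) = 1.098107/1.208402 = 0.90873

u ≈ 0.90873c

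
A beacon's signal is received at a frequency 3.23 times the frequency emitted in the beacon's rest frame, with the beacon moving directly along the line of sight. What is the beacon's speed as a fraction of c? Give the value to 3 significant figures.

β ≈ 0.825

f_obs/f_src = √((1+β)/(1−β)) = 3.23  ⇒  (1+β)/(1−β) = 10.433
β = |1 − D²|/(1 + D²) = |1 − 10.433|/(1 + 10.433) = 0.825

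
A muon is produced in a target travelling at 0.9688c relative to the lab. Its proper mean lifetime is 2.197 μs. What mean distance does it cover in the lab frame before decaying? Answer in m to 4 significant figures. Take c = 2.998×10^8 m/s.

d ≈ 2575 m

γ = 1/√(1 − 0.9688²) = 4.03480
Dilated lifetime: Δt = γτ₀ = 4.03480 × 2.197 μs = 8.86445 μs
d = vΔt = 0.9688c × 8.86445 μs = 2.90446×10^8 m/s × 8.86445×10^-6 s = 2575 m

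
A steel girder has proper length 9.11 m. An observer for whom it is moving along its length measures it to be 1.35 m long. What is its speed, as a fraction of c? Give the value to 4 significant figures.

γ = L₀/L = 9.11/1.35 = 6.74815
β = √(1 − 1/γ²) = 0.9890

β ≈ 0.9890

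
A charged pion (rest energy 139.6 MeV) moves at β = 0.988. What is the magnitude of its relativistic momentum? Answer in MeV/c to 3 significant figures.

γ = 1/√(1 − 0.988²) = 6.4744
p = γβm₀c = 6.4744 × 0.988 × 139.6 MeV/c = 893 MeV/c

p ≈ 893 MeV/c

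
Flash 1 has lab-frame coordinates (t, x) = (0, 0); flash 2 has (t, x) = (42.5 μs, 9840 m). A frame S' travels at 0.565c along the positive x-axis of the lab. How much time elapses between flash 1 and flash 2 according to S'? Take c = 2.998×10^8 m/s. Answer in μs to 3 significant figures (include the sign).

Δt' ≈ 29.0 μs

γ = 1/√(1 − 0.565²) = 1.2120
Δt' = γ(Δt − vΔx/c²) = 1.2120 × (42.5 μs − 0.565×9840 m / (2.998×10^8 m/s))
= 1.2120 × (23.956 μs) = 29.0 μs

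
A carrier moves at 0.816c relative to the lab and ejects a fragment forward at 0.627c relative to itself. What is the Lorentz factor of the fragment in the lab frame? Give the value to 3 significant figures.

u_lab = (0.627 + 0.816)/(1 + 0.627×0.816) = 1.443/1.51163 = 0.954597
γ = 1/√(1 − 0.954597²) = 3.36

γ ≈ 3.36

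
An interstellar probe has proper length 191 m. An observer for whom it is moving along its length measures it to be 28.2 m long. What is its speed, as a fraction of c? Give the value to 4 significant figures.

γ = L₀/L = 191/28.2 = 6.77305
β = √(1 − 1/γ²) = 0.9890

β ≈ 0.9890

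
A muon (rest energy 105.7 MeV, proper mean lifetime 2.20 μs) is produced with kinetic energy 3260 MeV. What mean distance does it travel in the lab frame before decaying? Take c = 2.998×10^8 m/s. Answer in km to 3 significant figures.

γ = 1 + K/(m₀c²) = 1 + 3260/105.7 = 31.842
β = √(1 − 1/γ²) = 0.99951
Dilated lifetime: γτ₀ = 31.842 × 2.20 μs = 70.052 μs
d = βc·γτ₀ = 0.99951 × (2.998×10^8 m/s) × 7.0052×10^-5 s = 21.0 km

d ≈ 21.0 km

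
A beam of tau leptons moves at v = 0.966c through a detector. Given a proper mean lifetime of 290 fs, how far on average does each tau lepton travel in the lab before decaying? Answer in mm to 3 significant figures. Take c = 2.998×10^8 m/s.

d ≈ 0.325 mm

γ = 1/√(1 − 0.966²) = 3.8678
Dilated lifetime: Δt = γτ₀ = 3.8678 × 290 fs = 1121.7 fs
d = vΔt = 0.966c × 1121.7 fs = 2.8961×10^8 m/s × 1.1217×10^-12 s = 0.325 mm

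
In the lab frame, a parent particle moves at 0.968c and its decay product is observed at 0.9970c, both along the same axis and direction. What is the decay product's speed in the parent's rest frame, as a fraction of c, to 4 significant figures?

u' ≈ 0.8309c

Inverse velocity addition: u' = (u − v)/(1 − uv/c²)
= (0.9970 − 0.968)/(1 − 0.9970×0.968) = 0.02900/0.0349040 = 0.8309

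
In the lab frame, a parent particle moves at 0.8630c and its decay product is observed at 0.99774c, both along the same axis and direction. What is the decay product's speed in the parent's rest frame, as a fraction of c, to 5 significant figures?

Inverse velocity addition: u' = (u − v)/(1 − uv/c²)
= (0.99774 − 0.8630)/(1 − 0.99774×0.8630) = 0.13474/0.1389504 = 0.96970

u' ≈ 0.96970c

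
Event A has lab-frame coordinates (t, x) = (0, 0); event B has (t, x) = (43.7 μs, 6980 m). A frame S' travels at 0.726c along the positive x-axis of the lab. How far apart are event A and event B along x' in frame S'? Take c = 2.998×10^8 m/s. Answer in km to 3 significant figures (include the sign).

γ = 1/√(1 − 0.726²) = 1.4541
Δx' = γ(Δx − vΔt) = 1.4541 × (6980 m − 0.726×(2.998×10^8 m/s)×43.7×10^-6 s)
= 1.4541 × (-2531.5 m) = -3.68 km

Δx' ≈ -3.68 km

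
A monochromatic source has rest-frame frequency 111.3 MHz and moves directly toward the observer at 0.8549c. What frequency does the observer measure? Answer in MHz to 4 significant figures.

Relativistic Doppler: f_obs = f_src √((1+β)/(1−β))
= 111.3 × √(1.85490/0.145100) = 111.3 × 3.57542 = 397.9 MHz

f_obs ≈ 397.9 MHz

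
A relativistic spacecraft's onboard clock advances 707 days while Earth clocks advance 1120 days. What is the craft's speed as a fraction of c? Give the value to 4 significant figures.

γ = Δt/τ₀ = 1120/707 = 1.58416
β = √(1 − 1/γ²) = √(1 − 1/1.58416²) = 0.7756

β ≈ 0.7756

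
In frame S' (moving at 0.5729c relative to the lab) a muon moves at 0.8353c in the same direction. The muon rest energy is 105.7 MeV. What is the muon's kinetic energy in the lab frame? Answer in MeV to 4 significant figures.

K ≈ 241.1 MeV

u_lab = (0.8353 + 0.5729)/(1 + 0.8353×0.5729) = 0.9524239
γ = 1/√(1 − 0.9524239²) = 3.28109
K = (γ − 1)m₀c² = (3.28109 − 1) × 105.7 = 2.28109 × 105.7 = 241.1 MeV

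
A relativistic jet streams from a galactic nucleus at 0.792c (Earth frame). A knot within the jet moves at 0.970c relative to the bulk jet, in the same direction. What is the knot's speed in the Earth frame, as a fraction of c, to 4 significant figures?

u ≈ 0.9965c

Relativistic velocity addition: u = (u' + v)/(1 + u'v/c²)
= (0.970 + 0.792)/(1 + 0.970×0.792) = 1.762/1.76824 = 0.9965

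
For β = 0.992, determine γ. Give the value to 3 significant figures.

γ = 1/√(1 − β²) = 1/√(1 − 0.992²) = 1/√(0.015936) = 7.92

γ ≈ 7.92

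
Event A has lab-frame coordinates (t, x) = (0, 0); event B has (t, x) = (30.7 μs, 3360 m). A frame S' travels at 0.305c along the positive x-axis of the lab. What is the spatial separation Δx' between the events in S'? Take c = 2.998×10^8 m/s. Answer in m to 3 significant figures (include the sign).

γ = 1/√(1 − 0.305²) = 1.0500
Δx' = γ(Δx − vΔt) = 1.0500 × (3360 m − 0.305×(2.998×10^8 m/s)×30.7×10^-6 s)
= 1.0500 × (552.82 m) = 580 m

Δx' ≈ 580 m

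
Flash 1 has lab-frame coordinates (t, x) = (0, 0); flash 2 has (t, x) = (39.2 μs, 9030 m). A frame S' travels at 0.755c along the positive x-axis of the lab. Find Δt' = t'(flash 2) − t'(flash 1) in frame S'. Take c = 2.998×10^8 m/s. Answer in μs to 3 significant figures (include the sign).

γ = 1/√(1 − 0.755²) = 1.5250
Δt' = γ(Δt − vΔx/c²) = 1.5250 × (39.2 μs − 0.755×9030 m / (2.998×10^8 m/s))
= 1.5250 × (16.459 μs) = 25.1 μs

Δt' ≈ 25.1 μs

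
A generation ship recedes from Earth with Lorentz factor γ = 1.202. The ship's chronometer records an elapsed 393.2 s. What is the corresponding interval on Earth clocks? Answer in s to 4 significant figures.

γ = 1.202 (given)
Time dilation: Δt = γτ₀ = 1.202 × 393.2 s = 472.6 s

Δt ≈ 472.6 s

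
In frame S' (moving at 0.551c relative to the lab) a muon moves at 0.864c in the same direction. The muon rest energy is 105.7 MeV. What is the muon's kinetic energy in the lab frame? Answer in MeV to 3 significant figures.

u_lab = (0.864 + 0.551)/(1 + 0.864×0.551) = 0.958631
γ = 1/√(1 − 0.958631²) = 3.5130
K = (γ − 1)m₀c² = (3.5130 − 1) × 105.7 = 2.5130 × 105.7 = 266 MeV

K ≈ 266 MeV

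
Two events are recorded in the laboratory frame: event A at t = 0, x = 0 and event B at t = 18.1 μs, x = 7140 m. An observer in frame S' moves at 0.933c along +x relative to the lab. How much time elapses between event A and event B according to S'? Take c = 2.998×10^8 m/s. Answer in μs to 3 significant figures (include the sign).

Δt' ≈ -11.4 μs

γ = 1/√(1 − 0.933²) = 2.7787
Δt' = γ(Δt − vΔx/c²) = 2.7787 × (18.1 μs − 0.933×7140 m / (2.998×10^8 m/s))
= 2.7787 × (-4.1202 μs) = -11.4 μs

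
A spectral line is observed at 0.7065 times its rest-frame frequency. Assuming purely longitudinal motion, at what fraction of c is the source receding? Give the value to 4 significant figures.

β ≈ 0.3341

f_obs/f_src = √((1−β)/(1+β)) = 0.7065  ⇒  (1−β)/(1+β) = 0.499142
β = |1 − D²|/(1 + D²) = |1 − 0.499142|/(1 + 0.499142) = 0.3341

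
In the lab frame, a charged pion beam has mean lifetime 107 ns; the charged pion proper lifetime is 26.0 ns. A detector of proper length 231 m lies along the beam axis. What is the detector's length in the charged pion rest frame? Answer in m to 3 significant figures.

L ≈ 56.1 m

Time dilation ⇒ γ = Δt/τ₀ = 107/26.0 = 4.1154
Length contraction: L = L₀/γ = 231/4.1154 = 56.1 m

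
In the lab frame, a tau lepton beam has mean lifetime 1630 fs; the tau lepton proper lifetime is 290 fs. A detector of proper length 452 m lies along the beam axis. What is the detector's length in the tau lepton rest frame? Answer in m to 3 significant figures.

Time dilation ⇒ γ = Δt/τ₀ = 1630/290 = 5.6207
Length contraction: L = L₀/γ = 452/5.6207 = 80.4 m

L ≈ 80.4 m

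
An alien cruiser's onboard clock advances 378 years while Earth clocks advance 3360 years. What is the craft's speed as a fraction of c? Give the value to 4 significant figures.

γ = Δt/τ₀ = 3360/378 = 8.88889
β = √(1 − 1/γ²) = √(1 − 1/8.88889²) = 0.9937

β ≈ 0.9937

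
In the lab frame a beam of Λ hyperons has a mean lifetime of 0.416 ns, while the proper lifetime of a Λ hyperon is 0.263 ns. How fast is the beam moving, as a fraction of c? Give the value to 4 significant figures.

γ = Δt/τ₀ = 0.416/0.263 = 1.58175
β = √(1 − 1/γ²) = √(1 − 1/1.58175²) = 0.7748

β ≈ 0.7748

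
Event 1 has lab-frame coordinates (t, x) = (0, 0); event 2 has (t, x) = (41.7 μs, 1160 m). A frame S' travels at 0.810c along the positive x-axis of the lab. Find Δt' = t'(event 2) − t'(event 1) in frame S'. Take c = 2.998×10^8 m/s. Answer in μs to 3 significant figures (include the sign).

γ = 1/√(1 − 0.810²) = 1.7052
Δt' = γ(Δt − vΔx/c²) = 1.7052 × (41.7 μs − 0.810×1160 m / (2.998×10^8 m/s))
= 1.7052 × (38.566 μs) = 65.8 μs

Δt' ≈ 65.8 μs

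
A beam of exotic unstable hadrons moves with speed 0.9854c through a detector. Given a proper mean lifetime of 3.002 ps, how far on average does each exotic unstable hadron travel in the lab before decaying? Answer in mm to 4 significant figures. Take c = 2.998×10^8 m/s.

d ≈ 5.209 mm

γ = 1/√(1 − 0.9854²) = 5.87354
Dilated lifetime: Δt = γτ₀ = 5.87354 × 3.002 ps = 17.6324 ps
d = vΔt = 0.9854c × 17.6324 ps = 2.95423×10^8 m/s × 1.76324×10^-11 s = 5.209 mm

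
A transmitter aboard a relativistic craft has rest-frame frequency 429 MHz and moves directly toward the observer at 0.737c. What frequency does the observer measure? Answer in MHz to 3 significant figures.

Relativistic Doppler: f_obs = f_src √((1+β)/(1−β))
= 429 × √(1.7370/0.26300) = 429 × 2.5699 = 1100 MHz

f_obs ≈ 1100 MHz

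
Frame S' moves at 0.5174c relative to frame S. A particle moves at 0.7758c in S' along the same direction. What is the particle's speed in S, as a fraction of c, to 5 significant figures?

u ≈ 0.92279c

Relativistic velocity addition: u = (u' + v)/(1 + u'v/c²)
= (0.7758 + 0.5174)/(1 + 0.7758×0.5174) = 1.2932/1.401399 = 0.92279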